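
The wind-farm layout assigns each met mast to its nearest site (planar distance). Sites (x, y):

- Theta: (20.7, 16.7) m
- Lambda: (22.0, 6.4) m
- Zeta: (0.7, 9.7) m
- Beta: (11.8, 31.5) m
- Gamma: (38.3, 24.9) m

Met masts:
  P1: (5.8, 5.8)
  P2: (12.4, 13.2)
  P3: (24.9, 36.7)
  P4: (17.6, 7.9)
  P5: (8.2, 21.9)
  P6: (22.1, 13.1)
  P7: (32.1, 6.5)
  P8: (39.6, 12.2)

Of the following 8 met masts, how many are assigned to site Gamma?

1

P1 → Zeta
P2 → Theta
P3 → Beta
P4 → Lambda
P5 → Beta
P6 → Theta
P7 → Lambda
P8 → Gamma
1 of the 8 goes to Gamma.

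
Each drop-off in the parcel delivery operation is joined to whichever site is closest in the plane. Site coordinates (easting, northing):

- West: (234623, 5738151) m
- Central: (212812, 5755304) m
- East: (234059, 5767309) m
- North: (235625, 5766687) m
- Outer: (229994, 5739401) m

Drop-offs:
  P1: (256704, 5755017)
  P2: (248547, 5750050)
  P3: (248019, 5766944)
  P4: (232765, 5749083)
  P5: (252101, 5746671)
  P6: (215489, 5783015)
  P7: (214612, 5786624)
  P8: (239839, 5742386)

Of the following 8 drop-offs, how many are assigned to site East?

2

P1 → North
P2 → West
P3 → North
P4 → Outer
P5 → West
P6 → East
P7 → East
P8 → West
2 of the 8 go to East.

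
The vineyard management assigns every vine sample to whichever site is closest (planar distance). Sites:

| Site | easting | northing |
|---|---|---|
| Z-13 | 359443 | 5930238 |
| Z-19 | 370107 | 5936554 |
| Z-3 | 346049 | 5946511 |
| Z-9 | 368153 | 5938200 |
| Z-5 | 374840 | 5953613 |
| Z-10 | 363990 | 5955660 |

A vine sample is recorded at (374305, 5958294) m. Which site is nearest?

Squared distances to each site:
Z-13: 1008018180.000; Z-19: 490250804.000; Z-3: 937240625.000; Z-9: 441615940.000; Z-5: 22197986.000; Z-10: 113337181.000.
Minimum at Z-5.

Z-5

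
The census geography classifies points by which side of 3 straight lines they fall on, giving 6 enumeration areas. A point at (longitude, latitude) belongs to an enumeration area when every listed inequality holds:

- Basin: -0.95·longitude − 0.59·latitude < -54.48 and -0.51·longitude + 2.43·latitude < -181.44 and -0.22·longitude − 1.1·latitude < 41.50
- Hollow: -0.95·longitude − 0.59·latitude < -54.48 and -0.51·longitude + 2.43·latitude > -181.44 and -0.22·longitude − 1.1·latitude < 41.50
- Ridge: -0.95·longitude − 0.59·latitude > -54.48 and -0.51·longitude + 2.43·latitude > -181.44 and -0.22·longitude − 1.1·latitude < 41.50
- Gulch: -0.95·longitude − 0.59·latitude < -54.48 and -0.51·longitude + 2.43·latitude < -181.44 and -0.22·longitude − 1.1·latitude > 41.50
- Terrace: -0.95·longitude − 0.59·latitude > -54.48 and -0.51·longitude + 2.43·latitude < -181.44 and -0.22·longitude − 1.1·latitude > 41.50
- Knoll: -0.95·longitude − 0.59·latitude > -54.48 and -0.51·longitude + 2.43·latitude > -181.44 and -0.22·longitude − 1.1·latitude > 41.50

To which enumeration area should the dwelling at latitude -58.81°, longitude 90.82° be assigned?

Terrace

-0.95·90.82 − 0.59·-58.81 = -51.581, which is > -54.48
-0.51·90.82 + 2.43·-58.81 = -189.227, which is < -181.44
-0.22·90.82 − 1.1·-58.81 = 44.711, which is > 41.50
This sign pattern matches Terrace.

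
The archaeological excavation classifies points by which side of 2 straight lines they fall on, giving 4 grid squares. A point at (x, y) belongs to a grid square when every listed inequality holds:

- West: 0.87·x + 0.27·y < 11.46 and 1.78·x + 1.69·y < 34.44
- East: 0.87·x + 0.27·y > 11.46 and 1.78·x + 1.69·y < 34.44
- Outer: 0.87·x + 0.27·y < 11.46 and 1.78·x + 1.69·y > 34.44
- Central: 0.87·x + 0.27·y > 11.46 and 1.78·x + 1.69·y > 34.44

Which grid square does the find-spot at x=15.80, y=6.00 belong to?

Central

0.87·15.80 + 0.27·6.00 = 15.366, which is > 11.46
1.78·15.80 + 1.69·6.00 = 38.264, which is > 34.44
This sign pattern matches Central.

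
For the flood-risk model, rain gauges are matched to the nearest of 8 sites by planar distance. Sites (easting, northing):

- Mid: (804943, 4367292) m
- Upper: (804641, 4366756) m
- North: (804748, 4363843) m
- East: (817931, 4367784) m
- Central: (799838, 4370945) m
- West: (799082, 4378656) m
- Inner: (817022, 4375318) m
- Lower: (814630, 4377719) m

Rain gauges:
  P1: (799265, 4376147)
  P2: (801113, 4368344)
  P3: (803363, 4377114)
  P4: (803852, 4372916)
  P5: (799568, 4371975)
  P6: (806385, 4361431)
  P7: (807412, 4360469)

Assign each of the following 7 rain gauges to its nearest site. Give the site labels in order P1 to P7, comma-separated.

West, Central, West, Central, Central, North, North

P1 → West (d²=6328570.00)
P2 → Central (d²=8390826.00)
P3 → West (d²=20704725.00)
P4 → Central (d²=19997037.00)
P5 → Central (d²=1133800.00)
P6 → North (d²=8497513.00)
P7 → North (d²=18480772.00)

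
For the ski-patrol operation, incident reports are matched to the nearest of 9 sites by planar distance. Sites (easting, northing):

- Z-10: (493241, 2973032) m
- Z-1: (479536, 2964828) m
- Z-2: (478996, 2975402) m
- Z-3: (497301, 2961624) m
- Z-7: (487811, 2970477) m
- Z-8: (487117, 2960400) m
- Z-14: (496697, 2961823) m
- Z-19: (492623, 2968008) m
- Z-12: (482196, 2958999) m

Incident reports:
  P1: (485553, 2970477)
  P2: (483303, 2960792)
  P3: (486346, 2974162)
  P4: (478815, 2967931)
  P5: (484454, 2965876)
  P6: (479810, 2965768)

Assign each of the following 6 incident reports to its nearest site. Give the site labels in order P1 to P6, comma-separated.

Z-7, Z-12, Z-7, Z-1, Z-1, Z-1

P1 → Z-7 (d²=5098564.00)
P2 → Z-12 (d²=4440298.00)
P3 → Z-7 (d²=15725450.00)
P4 → Z-1 (d²=10148450.00)
P5 → Z-1 (d²=25285028.00)
P6 → Z-1 (d²=958676.00)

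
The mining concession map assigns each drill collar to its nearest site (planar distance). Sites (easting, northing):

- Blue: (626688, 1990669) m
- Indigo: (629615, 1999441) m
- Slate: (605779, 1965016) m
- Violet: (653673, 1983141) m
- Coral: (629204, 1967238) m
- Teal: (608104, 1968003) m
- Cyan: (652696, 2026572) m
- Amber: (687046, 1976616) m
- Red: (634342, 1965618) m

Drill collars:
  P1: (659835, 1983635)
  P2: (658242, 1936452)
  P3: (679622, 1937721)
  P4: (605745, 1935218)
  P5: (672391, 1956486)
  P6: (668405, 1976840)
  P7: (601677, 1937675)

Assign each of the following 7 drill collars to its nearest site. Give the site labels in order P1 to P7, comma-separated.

P1 → Violet (d²=38214280.00)
P2 → Red (d²=1421865556.00)
P3 → Amber (d²=1567936801.00)
P4 → Slate (d²=887921960.00)
P5 → Amber (d²=619985925.00)
P6 → Violet (d²=256734425.00)
P7 → Slate (d²=764356685.00)

Violet, Red, Amber, Slate, Amber, Violet, Slate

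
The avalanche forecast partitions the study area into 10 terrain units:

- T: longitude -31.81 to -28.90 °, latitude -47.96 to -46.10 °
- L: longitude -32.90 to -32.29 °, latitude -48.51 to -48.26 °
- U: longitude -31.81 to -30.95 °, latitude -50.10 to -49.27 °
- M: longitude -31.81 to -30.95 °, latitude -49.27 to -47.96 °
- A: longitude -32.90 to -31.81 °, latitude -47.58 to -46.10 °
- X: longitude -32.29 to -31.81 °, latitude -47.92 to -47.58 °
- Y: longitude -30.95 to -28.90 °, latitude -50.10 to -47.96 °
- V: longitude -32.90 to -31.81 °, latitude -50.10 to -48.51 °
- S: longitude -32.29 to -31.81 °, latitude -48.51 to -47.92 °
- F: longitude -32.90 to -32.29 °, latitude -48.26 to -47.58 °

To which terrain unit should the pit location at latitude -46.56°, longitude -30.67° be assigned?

The point has longitude = -30.67 and latitude = -46.56.
Only T satisfies -31.81 ≤ longitude ≤ -28.90 and -47.96 ≤ latitude ≤ -46.10.

T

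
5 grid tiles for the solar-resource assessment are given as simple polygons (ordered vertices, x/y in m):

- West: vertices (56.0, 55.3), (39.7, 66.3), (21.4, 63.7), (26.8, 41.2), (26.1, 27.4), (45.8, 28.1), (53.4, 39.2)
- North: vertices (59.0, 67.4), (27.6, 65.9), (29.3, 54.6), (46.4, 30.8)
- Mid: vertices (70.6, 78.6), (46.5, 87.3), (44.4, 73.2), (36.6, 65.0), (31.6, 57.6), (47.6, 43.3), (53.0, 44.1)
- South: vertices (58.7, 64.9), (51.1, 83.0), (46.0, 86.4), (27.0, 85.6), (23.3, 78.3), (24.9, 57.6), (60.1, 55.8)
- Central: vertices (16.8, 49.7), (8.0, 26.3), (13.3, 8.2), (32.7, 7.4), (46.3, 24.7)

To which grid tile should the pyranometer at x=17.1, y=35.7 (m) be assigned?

Cast a ray rightward from (17.1, 35.7). For each polygon, the edges (by vertex number in listed order) whose endpoints lie on opposite sides of y = 35.7, where each meets that height, and whether that is right or left of the point:
West: 4–5 at x≈26.52 (right), 6–7 at x≈51.00 (right) → 2 crossings.
North: 3–4 at x≈42.88 (right), 4–1 at x≈48.09 (right) → 2 crossings.
Mid: no edge straddles that height → 0 crossings.
South: no edge straddles that height → 0 crossings.
Central: 1–2 at x≈11.54 (left), 5–1 at x≈33.32 (right) → 1 crossing.
Only Central has an odd count, so the point is inside Central.

Central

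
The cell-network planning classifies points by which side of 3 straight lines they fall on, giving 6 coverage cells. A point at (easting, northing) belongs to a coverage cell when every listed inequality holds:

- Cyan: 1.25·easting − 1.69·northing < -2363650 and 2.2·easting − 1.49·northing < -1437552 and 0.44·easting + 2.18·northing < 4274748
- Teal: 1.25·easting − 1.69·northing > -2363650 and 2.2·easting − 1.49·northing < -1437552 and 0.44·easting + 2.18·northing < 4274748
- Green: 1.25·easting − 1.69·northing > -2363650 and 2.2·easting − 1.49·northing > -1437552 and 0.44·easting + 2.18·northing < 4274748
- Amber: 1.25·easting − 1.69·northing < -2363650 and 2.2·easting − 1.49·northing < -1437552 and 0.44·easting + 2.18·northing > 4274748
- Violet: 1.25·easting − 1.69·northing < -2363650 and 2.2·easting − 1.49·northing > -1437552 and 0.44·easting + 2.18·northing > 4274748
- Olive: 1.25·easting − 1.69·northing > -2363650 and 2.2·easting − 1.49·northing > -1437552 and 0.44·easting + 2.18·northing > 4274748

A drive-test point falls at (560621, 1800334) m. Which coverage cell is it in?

Teal

1.25·560621 − 1.69·1800334 = -2341788.210, which is > -2363650
2.2·560621 − 1.49·1800334 = -1449131.460, which is < -1437552
0.44·560621 + 2.18·1800334 = 4171401.360, which is < 4274748
This sign pattern matches Teal.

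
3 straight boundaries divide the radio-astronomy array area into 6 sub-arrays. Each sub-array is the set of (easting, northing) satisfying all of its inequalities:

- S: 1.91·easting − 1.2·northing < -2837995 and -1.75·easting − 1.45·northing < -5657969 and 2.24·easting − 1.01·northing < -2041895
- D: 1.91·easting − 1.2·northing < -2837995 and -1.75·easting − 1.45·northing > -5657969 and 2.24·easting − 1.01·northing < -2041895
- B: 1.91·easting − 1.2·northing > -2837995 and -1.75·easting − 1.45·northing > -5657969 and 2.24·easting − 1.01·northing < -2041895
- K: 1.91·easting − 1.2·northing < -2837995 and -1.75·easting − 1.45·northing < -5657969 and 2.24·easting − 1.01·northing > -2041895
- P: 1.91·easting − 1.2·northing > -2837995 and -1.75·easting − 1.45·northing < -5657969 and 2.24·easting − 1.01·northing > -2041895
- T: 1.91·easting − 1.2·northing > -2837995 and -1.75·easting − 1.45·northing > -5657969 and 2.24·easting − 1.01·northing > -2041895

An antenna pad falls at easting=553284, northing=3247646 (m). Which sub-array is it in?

K

1.91·553284 − 1.2·3247646 = -2840402.760, which is < -2837995
-1.75·553284 − 1.45·3247646 = -5677333.700, which is < -5657969
2.24·553284 − 1.01·3247646 = -2040766.300, which is > -2041895
This sign pattern matches K.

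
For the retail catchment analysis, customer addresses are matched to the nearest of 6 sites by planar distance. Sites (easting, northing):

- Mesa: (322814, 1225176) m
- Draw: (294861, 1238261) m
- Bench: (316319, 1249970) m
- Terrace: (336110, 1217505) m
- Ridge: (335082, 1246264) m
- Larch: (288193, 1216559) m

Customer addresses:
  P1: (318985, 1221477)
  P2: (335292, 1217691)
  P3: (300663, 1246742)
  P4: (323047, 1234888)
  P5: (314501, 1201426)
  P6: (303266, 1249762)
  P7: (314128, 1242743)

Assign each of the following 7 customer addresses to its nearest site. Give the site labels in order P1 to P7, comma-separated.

P1 → Mesa (d²=28343842.00)
P2 → Terrace (d²=703720.00)
P3 → Draw (d²=105590565.00)
P4 → Mesa (d²=94377233.00)
P5 → Mesa (d²=633168469.00)
P6 → Bench (d²=170424073.00)
P7 → Bench (d²=57030010.00)

Mesa, Terrace, Draw, Mesa, Mesa, Bench, Bench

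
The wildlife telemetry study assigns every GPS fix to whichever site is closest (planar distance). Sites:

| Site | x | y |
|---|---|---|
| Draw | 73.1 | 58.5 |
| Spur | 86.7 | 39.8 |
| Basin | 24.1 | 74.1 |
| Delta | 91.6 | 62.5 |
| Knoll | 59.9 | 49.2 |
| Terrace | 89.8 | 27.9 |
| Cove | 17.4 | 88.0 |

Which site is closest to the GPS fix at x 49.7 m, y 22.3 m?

Squared distances to each site:
Draw: 1858.000; Spur: 1675.250; Basin: 3338.600; Delta: 3371.650; Knoll: 827.650; Terrace: 1639.370; Cove: 5359.780.
Minimum at Knoll.

Knoll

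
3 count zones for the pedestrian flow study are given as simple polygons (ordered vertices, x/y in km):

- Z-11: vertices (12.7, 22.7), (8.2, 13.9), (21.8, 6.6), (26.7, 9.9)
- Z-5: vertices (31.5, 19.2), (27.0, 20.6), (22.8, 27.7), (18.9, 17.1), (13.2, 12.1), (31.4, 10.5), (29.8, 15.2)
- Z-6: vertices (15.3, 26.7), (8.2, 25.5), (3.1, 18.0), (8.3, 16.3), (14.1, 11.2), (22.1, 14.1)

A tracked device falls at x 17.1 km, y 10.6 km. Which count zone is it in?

Cast a ray rightward from (17.1, 10.6). For each polygon, the edges (by vertex number in listed order) whose endpoints lie on opposite sides of y = 10.6, where each meets that height, and whether that is right or left of the point:
Z-11: 2–3 at x≈14.35 (left), 4–1 at x≈25.93 (right) → 1 crossing.
Z-5: 5–6 at x≈30.26 (right), 6–7 at x≈31.37 (right) → 2 crossings.
Z-6: no edge straddles that height → 0 crossings.
Only Z-11 has an odd count, so the point is inside Z-11.

Z-11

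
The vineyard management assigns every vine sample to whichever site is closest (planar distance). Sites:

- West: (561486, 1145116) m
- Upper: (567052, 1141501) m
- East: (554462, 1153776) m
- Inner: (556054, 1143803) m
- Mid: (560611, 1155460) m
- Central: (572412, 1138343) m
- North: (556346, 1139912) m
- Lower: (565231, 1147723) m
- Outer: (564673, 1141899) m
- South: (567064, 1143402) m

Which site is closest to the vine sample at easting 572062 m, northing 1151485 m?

Lower

Squared distances to each site:
West: 152415937.000; Upper: 124780356.000; East: 315008681.000; Inner: 315269188.000; Mid: 146926026.000; Central: 172834664.000; North: 380926985.000; Lower: 60815205.000; Outer: 146488717.000; South: 90314893.000.
Minimum at Lower.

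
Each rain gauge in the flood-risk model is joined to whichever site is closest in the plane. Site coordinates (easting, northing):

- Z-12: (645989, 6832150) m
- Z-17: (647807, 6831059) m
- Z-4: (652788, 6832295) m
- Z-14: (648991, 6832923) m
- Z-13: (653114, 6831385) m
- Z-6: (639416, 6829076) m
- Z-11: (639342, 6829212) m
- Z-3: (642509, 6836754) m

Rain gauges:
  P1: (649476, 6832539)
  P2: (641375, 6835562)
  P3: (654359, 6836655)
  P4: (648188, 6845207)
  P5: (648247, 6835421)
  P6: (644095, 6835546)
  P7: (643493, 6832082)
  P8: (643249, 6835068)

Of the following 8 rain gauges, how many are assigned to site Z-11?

P1 → Z-14
P2 → Z-3
P3 → Z-4
P4 → Z-3
P5 → Z-14
P6 → Z-3
P7 → Z-12
P8 → Z-3
0 of the 8 go to Z-11.

0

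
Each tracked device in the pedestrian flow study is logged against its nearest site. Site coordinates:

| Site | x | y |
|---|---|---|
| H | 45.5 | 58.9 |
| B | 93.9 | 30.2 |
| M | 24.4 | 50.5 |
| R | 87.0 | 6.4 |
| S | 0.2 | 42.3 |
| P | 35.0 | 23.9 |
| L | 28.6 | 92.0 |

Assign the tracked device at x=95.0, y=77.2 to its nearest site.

B

Squared distances to each site:
H: 2785.140; B: 2210.210; M: 5697.250; R: 5076.640; S: 10205.050; P: 6440.890; L: 4628.000.
Minimum at B.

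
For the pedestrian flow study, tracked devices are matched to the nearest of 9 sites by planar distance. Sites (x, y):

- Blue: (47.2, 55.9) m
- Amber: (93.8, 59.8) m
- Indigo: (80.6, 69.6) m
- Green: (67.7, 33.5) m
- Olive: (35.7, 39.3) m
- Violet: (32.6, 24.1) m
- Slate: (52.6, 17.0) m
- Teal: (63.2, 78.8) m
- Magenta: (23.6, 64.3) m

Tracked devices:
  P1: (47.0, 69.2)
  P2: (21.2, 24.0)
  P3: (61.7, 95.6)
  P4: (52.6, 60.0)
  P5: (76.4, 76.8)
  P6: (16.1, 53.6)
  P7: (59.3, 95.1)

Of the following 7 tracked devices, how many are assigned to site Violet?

1

P1 → Blue
P2 → Violet
P3 → Teal
P4 → Blue
P5 → Indigo
P6 → Magenta
P7 → Teal
1 of the 7 goes to Violet.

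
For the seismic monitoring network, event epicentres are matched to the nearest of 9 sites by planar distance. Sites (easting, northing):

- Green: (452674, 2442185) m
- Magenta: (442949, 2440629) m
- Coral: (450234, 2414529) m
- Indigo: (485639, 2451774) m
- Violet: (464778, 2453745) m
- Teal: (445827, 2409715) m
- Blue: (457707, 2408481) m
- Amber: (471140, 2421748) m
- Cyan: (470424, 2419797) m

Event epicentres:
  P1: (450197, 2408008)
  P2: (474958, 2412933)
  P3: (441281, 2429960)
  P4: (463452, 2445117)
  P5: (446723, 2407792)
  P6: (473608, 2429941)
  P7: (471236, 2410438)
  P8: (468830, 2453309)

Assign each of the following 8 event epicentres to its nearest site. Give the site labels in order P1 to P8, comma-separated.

Teal, Cyan, Magenta, Violet, Teal, Amber, Cyan, Violet

P1 → Teal (d²=22010749.00)
P2 → Cyan (d²=67671652.00)
P3 → Magenta (d²=116609785.00)
P4 → Violet (d²=76200660.00)
P5 → Teal (d²=4500745.00)
P6 → Amber (d²=73216273.00)
P7 → Cyan (d²=88250225.00)
P8 → Violet (d²=16608800.00)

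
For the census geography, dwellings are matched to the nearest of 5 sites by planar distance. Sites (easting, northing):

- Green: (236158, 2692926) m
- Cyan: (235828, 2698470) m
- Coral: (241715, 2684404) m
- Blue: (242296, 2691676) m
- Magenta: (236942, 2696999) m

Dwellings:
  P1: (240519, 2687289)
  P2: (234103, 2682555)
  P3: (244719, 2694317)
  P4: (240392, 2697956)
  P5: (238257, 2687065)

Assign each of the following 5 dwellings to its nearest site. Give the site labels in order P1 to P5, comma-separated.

Coral, Coral, Blue, Magenta, Coral

P1 → Coral (d²=9753641.00)
P2 → Coral (d²=61361345.00)
P3 → Blue (d²=12845810.00)
P4 → Magenta (d²=12818349.00)
P5 → Coral (d²=19038685.00)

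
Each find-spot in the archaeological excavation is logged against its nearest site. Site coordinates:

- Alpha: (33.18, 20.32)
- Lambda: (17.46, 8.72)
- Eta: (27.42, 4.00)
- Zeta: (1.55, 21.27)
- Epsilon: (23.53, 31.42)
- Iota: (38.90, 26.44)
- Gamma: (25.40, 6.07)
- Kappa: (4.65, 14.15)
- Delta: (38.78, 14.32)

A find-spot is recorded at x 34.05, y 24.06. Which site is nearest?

Squared distances to each site:
Alpha: 14.744; Lambda: 510.544; Eta: 446.360; Zeta: 1064.034; Epsilon: 164.840; Iota: 29.187; Gamma: 398.463; Kappa: 962.568; Delta: 117.240.
Minimum at Alpha.

Alpha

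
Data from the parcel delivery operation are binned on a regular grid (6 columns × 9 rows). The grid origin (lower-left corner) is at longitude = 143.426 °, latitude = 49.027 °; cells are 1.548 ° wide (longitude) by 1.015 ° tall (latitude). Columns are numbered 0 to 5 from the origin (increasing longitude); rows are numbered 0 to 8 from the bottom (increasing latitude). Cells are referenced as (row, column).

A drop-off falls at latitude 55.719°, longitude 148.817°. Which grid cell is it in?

Column index: ⌊(148.817 − 143.426) / 1.548⌋ = ⌊3.483⌋ = 3
Row offset from origin: ⌊(55.719 − 49.027) / 1.015⌋ = ⌊6.593⌋ = 6 → row 6

(6, 3)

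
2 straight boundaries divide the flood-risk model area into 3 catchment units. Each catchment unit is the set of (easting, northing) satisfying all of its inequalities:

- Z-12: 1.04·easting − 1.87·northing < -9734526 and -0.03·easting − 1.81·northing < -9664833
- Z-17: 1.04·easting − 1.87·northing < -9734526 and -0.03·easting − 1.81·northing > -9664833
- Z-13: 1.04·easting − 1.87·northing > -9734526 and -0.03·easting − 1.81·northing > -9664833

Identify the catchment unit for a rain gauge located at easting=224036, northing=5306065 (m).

1.04·224036 − 1.87·5306065 = -9689344.110, which is > -9734526
-0.03·224036 − 1.81·5306065 = -9610698.730, which is > -9664833
This sign pattern matches Z-13.

Z-13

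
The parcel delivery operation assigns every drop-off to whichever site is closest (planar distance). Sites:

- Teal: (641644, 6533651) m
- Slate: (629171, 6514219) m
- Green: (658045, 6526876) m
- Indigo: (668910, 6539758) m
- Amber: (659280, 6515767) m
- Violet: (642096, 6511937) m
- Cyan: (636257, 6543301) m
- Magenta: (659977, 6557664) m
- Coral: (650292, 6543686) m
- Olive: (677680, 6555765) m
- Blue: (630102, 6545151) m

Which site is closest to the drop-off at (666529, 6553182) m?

Squared distances to each site:
Teal: 1000723186.000; Slate: 2913735533.000; Green: 763983892.000; Indigo: 185872937.000; Amber: 1452430226.000; Violet: 2298121514.000; Cyan: 1014028145.000; Magenta: 63017028.000; Coral: 353814185.000; Olive: 131016690.000; Blue: 1391423290.000.
Minimum at Magenta.

Magenta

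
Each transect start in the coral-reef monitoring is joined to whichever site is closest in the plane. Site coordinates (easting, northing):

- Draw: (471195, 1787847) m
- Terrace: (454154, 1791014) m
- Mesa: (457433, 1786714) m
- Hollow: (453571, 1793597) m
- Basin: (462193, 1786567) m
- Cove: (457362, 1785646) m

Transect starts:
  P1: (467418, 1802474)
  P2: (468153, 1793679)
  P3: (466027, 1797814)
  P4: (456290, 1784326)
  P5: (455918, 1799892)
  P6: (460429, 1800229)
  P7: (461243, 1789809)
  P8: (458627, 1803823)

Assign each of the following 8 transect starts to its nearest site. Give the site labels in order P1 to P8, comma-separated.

P1 → Draw (d²=228214858.00)
P2 → Draw (d²=43265988.00)
P3 → Draw (d²=126049313.00)
P4 → Cove (d²=2891584.00)
P5 → Hollow (d²=45135434.00)
P6 → Hollow (d²=91015588.00)
P7 → Basin (d²=11413064.00)
P8 → Hollow (d²=130134212.00)

Draw, Draw, Draw, Cove, Hollow, Hollow, Basin, Hollow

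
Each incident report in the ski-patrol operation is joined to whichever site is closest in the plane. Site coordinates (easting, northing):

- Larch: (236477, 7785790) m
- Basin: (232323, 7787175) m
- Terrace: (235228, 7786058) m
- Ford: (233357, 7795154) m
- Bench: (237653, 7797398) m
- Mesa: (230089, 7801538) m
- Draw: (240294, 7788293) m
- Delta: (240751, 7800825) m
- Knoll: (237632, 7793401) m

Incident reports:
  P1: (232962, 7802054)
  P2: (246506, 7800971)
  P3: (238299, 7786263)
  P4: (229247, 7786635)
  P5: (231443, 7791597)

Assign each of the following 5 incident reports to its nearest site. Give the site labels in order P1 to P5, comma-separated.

Mesa, Delta, Larch, Basin, Ford

P1 → Mesa (d²=8520385.00)
P2 → Delta (d²=33141341.00)
P3 → Larch (d²=3543413.00)
P4 → Basin (d²=9753376.00)
P5 → Ford (d²=16315645.00)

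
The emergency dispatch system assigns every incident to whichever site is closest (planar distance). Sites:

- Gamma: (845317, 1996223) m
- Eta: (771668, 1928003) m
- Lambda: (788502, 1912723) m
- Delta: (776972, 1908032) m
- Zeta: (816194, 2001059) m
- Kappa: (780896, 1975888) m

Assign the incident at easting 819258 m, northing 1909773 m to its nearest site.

Lambda

Squared distances to each site:
Gamma: 8152673981.000; Eta: 2597141000.000; Lambda: 954634036.000; Delta: 1791136877.000; Zeta: 8342521892.000; Kappa: 5842836269.000.
Minimum at Lambda.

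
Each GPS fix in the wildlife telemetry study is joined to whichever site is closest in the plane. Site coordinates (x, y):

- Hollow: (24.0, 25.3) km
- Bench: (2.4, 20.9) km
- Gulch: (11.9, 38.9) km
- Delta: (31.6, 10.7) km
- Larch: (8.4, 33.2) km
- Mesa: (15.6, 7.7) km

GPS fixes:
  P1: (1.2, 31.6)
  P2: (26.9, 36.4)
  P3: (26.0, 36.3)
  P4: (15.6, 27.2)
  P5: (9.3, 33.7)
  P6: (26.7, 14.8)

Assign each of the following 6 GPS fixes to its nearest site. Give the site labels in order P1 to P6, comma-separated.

P1 → Larch (d²=54.40)
P2 → Hollow (d²=131.62)
P3 → Hollow (d²=125.00)
P4 → Hollow (d²=74.17)
P5 → Larch (d²=1.06)
P6 → Delta (d²=40.82)

Larch, Hollow, Hollow, Hollow, Larch, Delta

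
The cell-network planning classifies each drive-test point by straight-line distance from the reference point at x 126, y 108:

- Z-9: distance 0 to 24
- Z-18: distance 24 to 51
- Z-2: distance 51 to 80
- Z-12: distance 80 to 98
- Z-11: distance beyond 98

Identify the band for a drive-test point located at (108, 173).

Z-2

Distance = √((108−126)² + (173−108)²) = √(324.000 + 4225.000) = 67.446.
51 ≤ 67.446 < 80 → Z-2.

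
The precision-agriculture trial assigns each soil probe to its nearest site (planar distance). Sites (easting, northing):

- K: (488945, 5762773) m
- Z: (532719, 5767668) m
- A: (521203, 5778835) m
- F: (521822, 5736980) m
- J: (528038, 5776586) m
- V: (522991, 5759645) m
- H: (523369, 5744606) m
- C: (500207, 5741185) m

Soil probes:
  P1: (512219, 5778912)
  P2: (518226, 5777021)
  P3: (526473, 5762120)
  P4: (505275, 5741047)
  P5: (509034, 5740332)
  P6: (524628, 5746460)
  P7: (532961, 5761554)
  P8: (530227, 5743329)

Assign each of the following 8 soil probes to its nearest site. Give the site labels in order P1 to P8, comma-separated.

P1 → A (d²=80718185.00)
P2 → A (d²=12153125.00)
P3 → V (d²=18249949.00)
P4 → C (d²=25703668.00)
P5 → C (d²=78643538.00)
P6 → H (d²=5022397.00)
P7 → Z (d²=37439560.00)
P8 → H (d²=48662893.00)

A, A, V, C, C, H, Z, H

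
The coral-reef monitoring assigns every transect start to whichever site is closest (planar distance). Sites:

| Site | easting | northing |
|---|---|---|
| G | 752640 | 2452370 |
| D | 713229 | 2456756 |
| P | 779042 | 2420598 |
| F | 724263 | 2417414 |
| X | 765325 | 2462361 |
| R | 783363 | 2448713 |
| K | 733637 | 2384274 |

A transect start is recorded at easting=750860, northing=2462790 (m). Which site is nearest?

Squared distances to each site:
G: 111744800.000; D: 1452501317.000; P: 2574389988.000; F: 2766381785.000; X: 209420266.000; R: 1254606938.000; K: 6461393985.000.
Minimum at G.

G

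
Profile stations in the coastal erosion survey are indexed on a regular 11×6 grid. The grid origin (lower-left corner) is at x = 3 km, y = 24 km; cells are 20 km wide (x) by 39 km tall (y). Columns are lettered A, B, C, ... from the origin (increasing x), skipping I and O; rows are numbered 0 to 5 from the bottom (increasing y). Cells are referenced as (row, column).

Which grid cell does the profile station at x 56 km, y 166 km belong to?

Column index: ⌊(56 − 3) / 20⌋ = ⌊2.650⌋ = 2 → column C
Row offset from origin: ⌊(166 − 24) / 39⌋ = ⌊3.641⌋ = 3 → row 3

(3, C)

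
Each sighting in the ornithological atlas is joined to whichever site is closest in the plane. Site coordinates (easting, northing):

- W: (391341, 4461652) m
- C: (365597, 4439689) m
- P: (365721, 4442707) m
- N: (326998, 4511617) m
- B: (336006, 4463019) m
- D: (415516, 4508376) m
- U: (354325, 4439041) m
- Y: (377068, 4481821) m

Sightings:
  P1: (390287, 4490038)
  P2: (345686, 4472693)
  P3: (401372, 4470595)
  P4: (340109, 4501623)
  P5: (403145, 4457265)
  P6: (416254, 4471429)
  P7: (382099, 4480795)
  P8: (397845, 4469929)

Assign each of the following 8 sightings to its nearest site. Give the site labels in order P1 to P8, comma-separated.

Y, B, W, N, W, W, Y, W

P1 → Y (d²=242261050.00)
P2 → B (d²=187288676.00)
P3 → W (d²=180598210.00)
P4 → N (d²=271778357.00)
P5 → W (d²=158580185.00)
P6 → W (d²=716247298.00)
P7 → Y (d²=26363637.00)
P8 → W (d²=110810745.00)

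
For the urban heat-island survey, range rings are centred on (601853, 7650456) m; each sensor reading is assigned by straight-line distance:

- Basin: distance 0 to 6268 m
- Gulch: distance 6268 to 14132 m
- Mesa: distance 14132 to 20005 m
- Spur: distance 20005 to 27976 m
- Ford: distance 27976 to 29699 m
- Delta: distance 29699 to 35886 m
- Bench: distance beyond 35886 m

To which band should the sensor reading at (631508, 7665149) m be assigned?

Delta

Distance = √((631508−601853)² + (7665149−7650456)²) = √(879419025.000 + 215884249.000) = 33095.366 m.
29699 ≤ 33095.366 < 35886 → Delta.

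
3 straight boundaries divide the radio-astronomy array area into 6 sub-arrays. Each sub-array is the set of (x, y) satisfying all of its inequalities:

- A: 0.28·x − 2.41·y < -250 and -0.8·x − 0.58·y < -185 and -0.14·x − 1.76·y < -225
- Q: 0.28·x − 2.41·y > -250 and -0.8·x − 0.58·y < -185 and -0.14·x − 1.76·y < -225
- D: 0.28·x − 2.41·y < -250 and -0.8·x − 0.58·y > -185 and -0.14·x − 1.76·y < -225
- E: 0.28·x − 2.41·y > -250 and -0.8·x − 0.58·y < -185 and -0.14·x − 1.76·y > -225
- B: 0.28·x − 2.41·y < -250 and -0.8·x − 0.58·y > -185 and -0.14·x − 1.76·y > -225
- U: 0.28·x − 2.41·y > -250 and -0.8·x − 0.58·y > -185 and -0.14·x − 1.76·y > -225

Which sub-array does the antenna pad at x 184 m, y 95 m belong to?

0.28·184 − 2.41·95 = -177.430, which is > -250
-0.8·184 − 0.58·95 = -202.300, which is < -185
-0.14·184 − 1.76·95 = -192.960, which is > -225
This sign pattern matches E.

E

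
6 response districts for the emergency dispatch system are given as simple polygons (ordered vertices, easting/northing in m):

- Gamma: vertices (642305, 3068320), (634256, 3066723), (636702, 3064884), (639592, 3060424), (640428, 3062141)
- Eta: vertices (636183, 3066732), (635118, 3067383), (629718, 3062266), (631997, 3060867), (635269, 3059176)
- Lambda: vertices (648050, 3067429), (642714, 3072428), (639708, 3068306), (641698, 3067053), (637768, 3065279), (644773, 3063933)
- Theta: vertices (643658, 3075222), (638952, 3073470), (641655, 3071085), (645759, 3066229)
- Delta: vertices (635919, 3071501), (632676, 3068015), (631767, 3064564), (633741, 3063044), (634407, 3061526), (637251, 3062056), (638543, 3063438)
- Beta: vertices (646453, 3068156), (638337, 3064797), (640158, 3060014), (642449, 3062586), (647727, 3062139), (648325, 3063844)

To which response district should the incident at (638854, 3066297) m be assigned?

Gamma

Cast a ray rightward from (638854, 3066297). For each polygon, the edges (by vertex number in listed order) whose endpoints lie on opposite sides of northing = 3066297, where each meets that height, and whether that is right or left of the point:
Gamma: 2–3 at easting≈634822.6 (left), 5–1 at easting≈641690.5 (right) → 1 crossing.
Eta: 2–3 at easting≈633971.9 (left), 5–1 at easting≈636130.4 (left) → 0 crossings.
Lambda: 4–5 at easting≈640023.2 (right), 6–1 at easting≈646988.9 (right) → 2 crossings.
Theta: 3–4 at easting≈645701.5 (right), 4–1 at easting≈645743.1 (right) → 2 crossings.
Delta: 2–3 at easting≈632223.5 (left), 7–1 at easting≈637612.6 (left) → 0 crossings.
Beta: 1–2 at easting≈641961.3 (right), 6–1 at easting≈647260.1 (right) → 2 crossings.
Only Gamma has an odd count, so the point is inside Gamma.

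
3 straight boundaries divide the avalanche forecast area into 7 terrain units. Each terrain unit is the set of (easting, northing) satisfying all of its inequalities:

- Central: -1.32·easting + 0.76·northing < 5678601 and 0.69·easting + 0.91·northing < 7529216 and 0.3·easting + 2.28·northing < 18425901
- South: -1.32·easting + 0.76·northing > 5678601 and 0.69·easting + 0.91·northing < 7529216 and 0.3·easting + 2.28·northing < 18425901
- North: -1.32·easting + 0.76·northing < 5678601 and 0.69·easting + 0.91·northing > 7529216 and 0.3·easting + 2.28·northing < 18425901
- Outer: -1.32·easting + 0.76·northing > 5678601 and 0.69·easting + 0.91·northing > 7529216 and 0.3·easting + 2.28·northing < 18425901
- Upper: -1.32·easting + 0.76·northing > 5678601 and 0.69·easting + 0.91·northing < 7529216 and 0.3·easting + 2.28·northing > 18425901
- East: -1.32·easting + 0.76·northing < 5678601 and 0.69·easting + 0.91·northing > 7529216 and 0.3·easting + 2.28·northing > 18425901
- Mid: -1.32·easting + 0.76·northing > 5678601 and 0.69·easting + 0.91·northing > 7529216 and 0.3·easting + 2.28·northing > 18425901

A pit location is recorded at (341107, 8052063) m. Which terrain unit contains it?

East

-1.32·341107 + 0.76·8052063 = 5669306.640, which is < 5678601
0.69·341107 + 0.91·8052063 = 7562741.160, which is > 7529216
0.3·341107 + 2.28·8052063 = 18461035.740, which is > 18425901
This sign pattern matches East.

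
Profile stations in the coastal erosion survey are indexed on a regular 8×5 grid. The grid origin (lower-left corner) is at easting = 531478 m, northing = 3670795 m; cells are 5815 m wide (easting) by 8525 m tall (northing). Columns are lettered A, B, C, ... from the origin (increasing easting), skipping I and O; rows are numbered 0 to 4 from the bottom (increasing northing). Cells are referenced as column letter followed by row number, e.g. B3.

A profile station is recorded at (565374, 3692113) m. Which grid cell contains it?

Column index: ⌊(565374 − 531478) / 5815⌋ = ⌊5.829⌋ = 5 → column F
Row offset from origin: ⌊(3692113 − 3670795) / 8525⌋ = ⌊2.501⌋ = 2 → row 2

F2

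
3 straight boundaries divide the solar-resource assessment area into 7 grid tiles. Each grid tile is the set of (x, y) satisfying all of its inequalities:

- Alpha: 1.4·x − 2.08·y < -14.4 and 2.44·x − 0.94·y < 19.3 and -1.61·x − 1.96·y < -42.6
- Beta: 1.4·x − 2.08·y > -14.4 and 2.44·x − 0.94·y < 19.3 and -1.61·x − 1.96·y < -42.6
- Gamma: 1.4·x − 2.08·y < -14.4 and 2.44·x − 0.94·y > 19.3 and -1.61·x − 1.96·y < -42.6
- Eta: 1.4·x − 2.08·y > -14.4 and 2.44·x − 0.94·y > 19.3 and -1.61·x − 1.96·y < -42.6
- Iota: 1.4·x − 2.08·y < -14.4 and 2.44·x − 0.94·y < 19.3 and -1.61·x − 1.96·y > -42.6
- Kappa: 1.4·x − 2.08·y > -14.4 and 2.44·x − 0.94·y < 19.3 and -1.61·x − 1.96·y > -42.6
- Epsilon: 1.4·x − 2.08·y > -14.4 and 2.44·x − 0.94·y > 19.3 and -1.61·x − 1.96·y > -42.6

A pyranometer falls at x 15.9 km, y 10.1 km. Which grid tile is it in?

1.4·15.9 − 2.08·10.1 = 1.252, which is > -14.4
2.44·15.9 − 0.94·10.1 = 29.302, which is > 19.3
-1.61·15.9 − 1.96·10.1 = -45.395, which is < -42.6
This sign pattern matches Eta.

Eta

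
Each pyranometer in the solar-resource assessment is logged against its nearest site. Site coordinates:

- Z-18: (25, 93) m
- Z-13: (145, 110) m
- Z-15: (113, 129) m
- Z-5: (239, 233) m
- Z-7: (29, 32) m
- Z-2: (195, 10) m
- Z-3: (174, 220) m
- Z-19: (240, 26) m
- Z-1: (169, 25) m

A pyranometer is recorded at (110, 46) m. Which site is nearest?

Z-1

Squared distances to each site:
Z-18: 9434.000; Z-13: 5321.000; Z-15: 6898.000; Z-5: 51610.000; Z-7: 6757.000; Z-2: 8521.000; Z-3: 34372.000; Z-19: 17300.000; Z-1: 3922.000.
Minimum at Z-1.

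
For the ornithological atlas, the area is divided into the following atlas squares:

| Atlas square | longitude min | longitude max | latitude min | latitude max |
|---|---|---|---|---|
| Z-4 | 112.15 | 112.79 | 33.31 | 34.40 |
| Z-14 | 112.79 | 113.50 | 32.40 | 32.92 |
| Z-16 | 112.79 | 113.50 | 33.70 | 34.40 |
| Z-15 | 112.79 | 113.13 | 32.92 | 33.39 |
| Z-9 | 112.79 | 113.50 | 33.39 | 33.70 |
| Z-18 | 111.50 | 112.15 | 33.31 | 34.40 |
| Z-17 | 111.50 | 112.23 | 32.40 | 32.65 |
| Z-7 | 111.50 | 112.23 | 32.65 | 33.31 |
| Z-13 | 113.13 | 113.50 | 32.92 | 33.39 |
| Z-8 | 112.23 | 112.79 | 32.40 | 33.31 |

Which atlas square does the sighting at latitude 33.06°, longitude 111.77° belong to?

Z-7

The point has longitude = 111.77 and latitude = 33.06.
Only Z-7 satisfies 111.50 ≤ longitude ≤ 112.23 and 32.65 ≤ latitude ≤ 33.31.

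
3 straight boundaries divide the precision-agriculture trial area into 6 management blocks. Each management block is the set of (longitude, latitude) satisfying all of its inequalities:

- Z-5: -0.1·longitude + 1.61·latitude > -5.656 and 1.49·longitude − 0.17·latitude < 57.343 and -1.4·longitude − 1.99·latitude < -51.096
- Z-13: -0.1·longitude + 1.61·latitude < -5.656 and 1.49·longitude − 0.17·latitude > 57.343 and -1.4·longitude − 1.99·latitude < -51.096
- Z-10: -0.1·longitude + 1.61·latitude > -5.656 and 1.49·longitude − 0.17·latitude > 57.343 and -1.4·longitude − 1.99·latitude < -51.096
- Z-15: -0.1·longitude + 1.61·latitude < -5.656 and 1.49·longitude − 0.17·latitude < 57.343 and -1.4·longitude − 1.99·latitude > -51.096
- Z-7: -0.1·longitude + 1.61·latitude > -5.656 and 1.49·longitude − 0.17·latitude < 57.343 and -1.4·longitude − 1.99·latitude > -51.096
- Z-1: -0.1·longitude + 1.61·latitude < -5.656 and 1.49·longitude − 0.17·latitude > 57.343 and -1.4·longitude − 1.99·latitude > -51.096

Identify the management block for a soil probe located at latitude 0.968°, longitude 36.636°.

Z-5

-0.1·36.636 + 1.61·0.968 = -2.105, which is > -5.656
1.49·36.636 − 0.17·0.968 = 54.423, which is < 57.343
-1.4·36.636 − 1.99·0.968 = -53.217, which is < -51.096
This sign pattern matches Z-5.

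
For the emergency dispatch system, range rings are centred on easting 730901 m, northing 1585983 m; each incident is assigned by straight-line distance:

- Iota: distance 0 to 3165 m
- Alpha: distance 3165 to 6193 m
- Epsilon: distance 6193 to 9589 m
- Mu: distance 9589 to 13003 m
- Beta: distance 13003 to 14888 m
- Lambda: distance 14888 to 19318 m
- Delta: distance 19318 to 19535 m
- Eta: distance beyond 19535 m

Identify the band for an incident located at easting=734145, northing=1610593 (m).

Distance = √((734145−730901)² + (1610593−1585983)²) = √(10523536.000 + 605652100.000) = 24822.885 m.
19535 ≤ 24822.885 < ∞ → Eta.

Eta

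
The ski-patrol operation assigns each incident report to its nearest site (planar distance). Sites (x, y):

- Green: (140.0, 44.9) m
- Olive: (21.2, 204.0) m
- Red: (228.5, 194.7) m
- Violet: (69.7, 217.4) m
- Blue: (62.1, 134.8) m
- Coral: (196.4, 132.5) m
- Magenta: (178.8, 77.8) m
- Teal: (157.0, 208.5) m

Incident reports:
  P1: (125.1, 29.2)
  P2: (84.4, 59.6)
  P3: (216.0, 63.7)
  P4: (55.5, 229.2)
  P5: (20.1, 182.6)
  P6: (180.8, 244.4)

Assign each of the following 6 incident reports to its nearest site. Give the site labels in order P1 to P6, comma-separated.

P1 → Green (d²=468.50)
P2 → Green (d²=3307.45)
P3 → Magenta (d²=1582.65)
P4 → Violet (d²=340.88)
P5 → Olive (d²=459.17)
P6 → Teal (d²=1855.25)

Green, Green, Magenta, Violet, Olive, Teal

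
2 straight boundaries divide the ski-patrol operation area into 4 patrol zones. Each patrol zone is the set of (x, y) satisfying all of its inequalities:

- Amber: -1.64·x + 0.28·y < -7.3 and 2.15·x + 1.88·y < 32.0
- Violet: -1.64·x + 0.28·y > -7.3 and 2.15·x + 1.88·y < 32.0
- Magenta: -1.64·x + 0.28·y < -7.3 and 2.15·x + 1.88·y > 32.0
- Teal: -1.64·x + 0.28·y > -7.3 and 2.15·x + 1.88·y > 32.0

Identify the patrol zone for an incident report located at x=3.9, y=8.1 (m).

Violet

-1.64·3.9 + 0.28·8.1 = -4.128, which is > -7.3
2.15·3.9 + 1.88·8.1 = 23.613, which is < 32.0
This sign pattern matches Violet.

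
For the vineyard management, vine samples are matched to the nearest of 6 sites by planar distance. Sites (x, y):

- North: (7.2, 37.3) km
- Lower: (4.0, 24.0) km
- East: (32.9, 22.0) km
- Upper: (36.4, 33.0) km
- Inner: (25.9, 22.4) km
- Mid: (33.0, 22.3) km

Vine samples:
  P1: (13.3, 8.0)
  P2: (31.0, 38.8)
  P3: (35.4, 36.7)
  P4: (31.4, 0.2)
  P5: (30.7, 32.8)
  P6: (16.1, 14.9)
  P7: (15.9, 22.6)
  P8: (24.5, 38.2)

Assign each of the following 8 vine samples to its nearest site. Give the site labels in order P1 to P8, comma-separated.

P1 → Lower (d²=342.49)
P2 → Upper (d²=62.80)
P3 → Upper (d²=14.69)
P4 → East (d²=477.49)
P5 → Upper (d²=32.53)
P6 → Inner (d²=152.29)
P7 → Inner (d²=100.04)
P8 → Upper (d²=168.65)

Lower, Upper, Upper, East, Upper, Inner, Inner, Upper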